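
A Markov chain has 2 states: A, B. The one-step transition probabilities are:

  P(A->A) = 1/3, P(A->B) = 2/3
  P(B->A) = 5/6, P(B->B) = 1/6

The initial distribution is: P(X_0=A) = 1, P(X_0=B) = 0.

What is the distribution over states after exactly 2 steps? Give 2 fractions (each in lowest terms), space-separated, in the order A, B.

Propagating the distribution step by step (d_{t+1} = d_t * P):
d_0 = (A=1, B=0)
  d_1[A] = 1*1/3 + 0*5/6 = 1/3
  d_1[B] = 1*2/3 + 0*1/6 = 2/3
d_1 = (A=1/3, B=2/3)
  d_2[A] = 1/3*1/3 + 2/3*5/6 = 2/3
  d_2[B] = 1/3*2/3 + 2/3*1/6 = 1/3
d_2 = (A=2/3, B=1/3)

Answer: 2/3 1/3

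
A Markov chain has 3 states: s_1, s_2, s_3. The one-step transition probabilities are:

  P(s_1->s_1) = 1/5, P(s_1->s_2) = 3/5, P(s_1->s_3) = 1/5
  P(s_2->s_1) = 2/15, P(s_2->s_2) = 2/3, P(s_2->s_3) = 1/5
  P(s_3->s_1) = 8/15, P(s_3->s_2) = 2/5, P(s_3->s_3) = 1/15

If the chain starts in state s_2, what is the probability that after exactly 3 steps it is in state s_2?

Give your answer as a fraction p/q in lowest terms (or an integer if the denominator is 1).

Computing P^3 by repeated multiplication:
P^1 =
  s_1: [1/5, 3/5, 1/5]
  s_2: [2/15, 2/3, 1/5]
  s_3: [8/15, 2/5, 1/15]
P^2 =
  s_1: [17/75, 3/5, 13/75]
  s_2: [2/9, 136/225, 13/75]
  s_3: [44/225, 46/75, 43/225]
P^3 =
  s_1: [49/225, 227/375, 199/1125]
  s_2: [734/3375, 2044/3375, 199/1125]
  s_3: [752/3375, 226/375, 589/3375]

(P^3)[s_2 -> s_2] = 2044/3375

Answer: 2044/3375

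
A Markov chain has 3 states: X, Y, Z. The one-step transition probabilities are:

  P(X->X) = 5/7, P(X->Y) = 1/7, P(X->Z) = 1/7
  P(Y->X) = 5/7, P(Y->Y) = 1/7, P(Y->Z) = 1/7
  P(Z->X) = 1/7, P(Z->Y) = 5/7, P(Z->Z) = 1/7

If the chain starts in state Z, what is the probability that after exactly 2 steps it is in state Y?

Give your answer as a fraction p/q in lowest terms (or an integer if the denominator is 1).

Answer: 11/49

Derivation:
Computing P^2 by repeated multiplication:
P^1 =
  X: [5/7, 1/7, 1/7]
  Y: [5/7, 1/7, 1/7]
  Z: [1/7, 5/7, 1/7]
P^2 =
  X: [31/49, 11/49, 1/7]
  Y: [31/49, 11/49, 1/7]
  Z: [31/49, 11/49, 1/7]

(P^2)[Z -> Y] = 11/49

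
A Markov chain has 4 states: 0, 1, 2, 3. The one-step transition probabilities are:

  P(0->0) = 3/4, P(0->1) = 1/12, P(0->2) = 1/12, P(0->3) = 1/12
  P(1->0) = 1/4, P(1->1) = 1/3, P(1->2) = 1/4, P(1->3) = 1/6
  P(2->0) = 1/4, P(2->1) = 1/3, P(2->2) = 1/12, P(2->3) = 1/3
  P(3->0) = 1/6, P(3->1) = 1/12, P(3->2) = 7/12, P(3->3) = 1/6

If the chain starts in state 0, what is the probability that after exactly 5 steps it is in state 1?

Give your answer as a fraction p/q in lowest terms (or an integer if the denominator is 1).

Computing P^5 by repeated multiplication:
P^1 =
  0: [3/4, 1/12, 1/12, 1/12]
  1: [1/4, 1/3, 1/4, 1/6]
  2: [1/4, 1/3, 1/12, 1/3]
  3: [1/6, 1/12, 7/12, 1/6]
P^2 =
  0: [89/144, 1/8, 5/36, 17/144]
  1: [13/36, 11/48, 2/9, 3/16]
  2: [25/72, 3/16, 11/36, 23/144]
  3: [23/72, 1/4, 13/72, 1/4]
P^3 =
  0: [949/1728, 43/288, 47/288, 239/1728]
  1: [239/576, 113/576, 31/144, 25/144]
  2: [709/1728, 119/576, 7/36, 163/864]
  3: [7/18, 55/288, 1/4, 49/288]
P^4 =
  0: [10639/20736, 31/192, 613/3456, 3071/20736]
  1: [1531/3456, 143/768, 701/3456, 43/256]
  2: [1139/2592, 47/256, 733/3456, 3419/20736]
  3: [1487/3456, 223/1152, 173/864, 19/108]
P^5 =
  0: [122971/248832, 2323/13824, 7643/41472, 38189/248832]
  1: [12649/27648, 4993/27648, 457/2304, 2261/13824]
  2: [113461/248832, 5039/27648, 509/2592, 10289/62208]
  3: [9341/20736, 2513/13824, 469/2304, 6809/41472]

(P^5)[0 -> 1] = 2323/13824

Answer: 2323/13824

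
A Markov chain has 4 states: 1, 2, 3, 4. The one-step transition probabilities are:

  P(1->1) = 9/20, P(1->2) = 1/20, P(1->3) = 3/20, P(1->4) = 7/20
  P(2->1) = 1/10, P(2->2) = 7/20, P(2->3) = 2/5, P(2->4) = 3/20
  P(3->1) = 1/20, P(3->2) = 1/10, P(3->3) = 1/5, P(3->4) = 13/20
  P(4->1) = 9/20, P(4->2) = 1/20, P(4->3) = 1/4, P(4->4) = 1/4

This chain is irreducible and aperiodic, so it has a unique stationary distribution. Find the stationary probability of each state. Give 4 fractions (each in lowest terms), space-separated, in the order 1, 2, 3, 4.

Answer: 1853/5582 243/2791 611/2791 2021/5582

Derivation:
The stationary distribution satisfies pi = pi * P, i.e.:
  pi_1 = 9/20*pi_1 + 1/10*pi_2 + 1/20*pi_3 + 9/20*pi_4
  pi_2 = 1/20*pi_1 + 7/20*pi_2 + 1/10*pi_3 + 1/20*pi_4
  pi_3 = 3/20*pi_1 + 2/5*pi_2 + 1/5*pi_3 + 1/4*pi_4
  pi_4 = 7/20*pi_1 + 3/20*pi_2 + 13/20*pi_3 + 1/4*pi_4
with normalization: pi_1 + pi_2 + pi_3 + pi_4 = 1.

Using the first 3 balance equations plus normalization, the linear system A*pi = b is:
  [-11/20, 1/10, 1/20, 9/20] . pi = 0
  [1/20, -13/20, 1/10, 1/20] . pi = 0
  [3/20, 2/5, -4/5, 1/4] . pi = 0
  [1, 1, 1, 1] . pi = 1

Solving yields:
  pi_1 = 1853/5582
  pi_2 = 243/2791
  pi_3 = 611/2791
  pi_4 = 2021/5582

Verification (pi * P):
  1853/5582*9/20 + 243/2791*1/10 + 611/2791*1/20 + 2021/5582*9/20 = 1853/5582 = pi_1  (ok)
  1853/5582*1/20 + 243/2791*7/20 + 611/2791*1/10 + 2021/5582*1/20 = 243/2791 = pi_2  (ok)
  1853/5582*3/20 + 243/2791*2/5 + 611/2791*1/5 + 2021/5582*1/4 = 611/2791 = pi_3  (ok)
  1853/5582*7/20 + 243/2791*3/20 + 611/2791*13/20 + 2021/5582*1/4 = 2021/5582 = pi_4  (ok)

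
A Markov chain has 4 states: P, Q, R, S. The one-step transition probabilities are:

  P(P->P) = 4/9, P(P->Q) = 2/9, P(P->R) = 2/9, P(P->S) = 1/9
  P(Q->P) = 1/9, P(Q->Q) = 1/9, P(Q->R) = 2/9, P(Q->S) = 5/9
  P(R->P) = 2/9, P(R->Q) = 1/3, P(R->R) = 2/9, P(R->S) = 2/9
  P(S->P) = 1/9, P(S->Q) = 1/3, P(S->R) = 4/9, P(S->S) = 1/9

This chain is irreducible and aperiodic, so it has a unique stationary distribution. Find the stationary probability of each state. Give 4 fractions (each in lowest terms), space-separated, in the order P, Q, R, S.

The stationary distribution satisfies pi = pi * P, i.e.:
  pi_P = 4/9*pi_P + 1/9*pi_Q + 2/9*pi_R + 1/9*pi_S
  pi_Q = 2/9*pi_P + 1/9*pi_Q + 1/3*pi_R + 1/3*pi_S
  pi_R = 2/9*pi_P + 2/9*pi_Q + 2/9*pi_R + 4/9*pi_S
  pi_S = 1/9*pi_P + 5/9*pi_Q + 2/9*pi_R + 1/9*pi_S
with normalization: pi_P + pi_Q + pi_R + pi_S = 1.

Using the first 3 balance equations plus normalization, the linear system A*pi = b is:
  [-5/9, 1/9, 2/9, 1/9] . pi = 0
  [2/9, -8/9, 1/3, 1/3] . pi = 0
  [2/9, 2/9, -7/9, 4/9] . pi = 0
  [1, 1, 1, 1] . pi = 1

Solving yields:
  pi_P = 159/746
  pi_Q = 189/746
  pi_R = 104/373
  pi_S = 95/373

Verification (pi * P):
  159/746*4/9 + 189/746*1/9 + 104/373*2/9 + 95/373*1/9 = 159/746 = pi_P  (ok)
  159/746*2/9 + 189/746*1/9 + 104/373*1/3 + 95/373*1/3 = 189/746 = pi_Q  (ok)
  159/746*2/9 + 189/746*2/9 + 104/373*2/9 + 95/373*4/9 = 104/373 = pi_R  (ok)
  159/746*1/9 + 189/746*5/9 + 104/373*2/9 + 95/373*1/9 = 95/373 = pi_S  (ok)

Answer: 159/746 189/746 104/373 95/373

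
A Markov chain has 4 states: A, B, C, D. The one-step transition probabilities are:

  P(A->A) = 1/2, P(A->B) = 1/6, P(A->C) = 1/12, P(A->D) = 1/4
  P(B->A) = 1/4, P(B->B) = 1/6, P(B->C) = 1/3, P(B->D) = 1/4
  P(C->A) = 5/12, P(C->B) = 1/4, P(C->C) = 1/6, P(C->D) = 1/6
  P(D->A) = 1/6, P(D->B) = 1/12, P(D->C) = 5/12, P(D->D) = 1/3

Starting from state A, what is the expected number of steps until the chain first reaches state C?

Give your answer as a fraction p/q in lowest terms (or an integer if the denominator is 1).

Let h_i = expected steps to first reach C from state i.
Boundary: h_C = 0.
First-step equations for the other states:
  h_A = 1 + 1/2*h_A + 1/6*h_B + 1/12*h_C + 1/4*h_D
  h_B = 1 + 1/4*h_A + 1/6*h_B + 1/3*h_C + 1/4*h_D
  h_D = 1 + 1/6*h_A + 1/12*h_B + 5/12*h_C + 1/3*h_D

Substituting h_C = 0 and rearranging gives the linear system (I - Q) h = 1:
  [1/2, -1/6, -1/4] . (h_A, h_B, h_D) = 1
  [-1/4, 5/6, -1/4] . (h_A, h_B, h_D) = 1
  [-1/6, -1/12, 2/3] . (h_A, h_B, h_D) = 1

Solving yields:
  h_A = 176/37
  h_B = 132/37
  h_D = 116/37

Starting state is A, so the expected hitting time is h_A = 176/37.

Answer: 176/37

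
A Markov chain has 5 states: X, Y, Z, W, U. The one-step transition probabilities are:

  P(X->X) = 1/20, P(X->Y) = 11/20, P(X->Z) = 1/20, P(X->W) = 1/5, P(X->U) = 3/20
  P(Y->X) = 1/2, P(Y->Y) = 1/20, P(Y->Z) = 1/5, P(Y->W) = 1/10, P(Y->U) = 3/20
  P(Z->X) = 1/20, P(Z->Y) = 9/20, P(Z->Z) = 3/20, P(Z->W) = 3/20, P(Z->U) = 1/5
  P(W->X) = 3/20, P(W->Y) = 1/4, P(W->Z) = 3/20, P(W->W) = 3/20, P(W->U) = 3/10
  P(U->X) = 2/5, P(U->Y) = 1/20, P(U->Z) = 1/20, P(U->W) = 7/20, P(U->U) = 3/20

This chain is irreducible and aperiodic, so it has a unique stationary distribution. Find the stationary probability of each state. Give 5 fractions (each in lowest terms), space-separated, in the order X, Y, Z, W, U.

Answer: 13757/55015 14311/55015 26321/220060 40993/220060 20237/110030

Derivation:
The stationary distribution satisfies pi = pi * P, i.e.:
  pi_X = 1/20*pi_X + 1/2*pi_Y + 1/20*pi_Z + 3/20*pi_W + 2/5*pi_U
  pi_Y = 11/20*pi_X + 1/20*pi_Y + 9/20*pi_Z + 1/4*pi_W + 1/20*pi_U
  pi_Z = 1/20*pi_X + 1/5*pi_Y + 3/20*pi_Z + 3/20*pi_W + 1/20*pi_U
  pi_W = 1/5*pi_X + 1/10*pi_Y + 3/20*pi_Z + 3/20*pi_W + 7/20*pi_U
  pi_U = 3/20*pi_X + 3/20*pi_Y + 1/5*pi_Z + 3/10*pi_W + 3/20*pi_U
with normalization: pi_X + pi_Y + pi_Z + pi_W + pi_U = 1.

Using the first 4 balance equations plus normalization, the linear system A*pi = b is:
  [-19/20, 1/2, 1/20, 3/20, 2/5] . pi = 0
  [11/20, -19/20, 9/20, 1/4, 1/20] . pi = 0
  [1/20, 1/5, -17/20, 3/20, 1/20] . pi = 0
  [1/5, 1/10, 3/20, -17/20, 7/20] . pi = 0
  [1, 1, 1, 1, 1] . pi = 1

Solving yields:
  pi_X = 13757/55015
  pi_Y = 14311/55015
  pi_Z = 26321/220060
  pi_W = 40993/220060
  pi_U = 20237/110030

Verification (pi * P):
  13757/55015*1/20 + 14311/55015*1/2 + 26321/220060*1/20 + 40993/220060*3/20 + 20237/110030*2/5 = 13757/55015 = pi_X  (ok)
  13757/55015*11/20 + 14311/55015*1/20 + 26321/220060*9/20 + 40993/220060*1/4 + 20237/110030*1/20 = 14311/55015 = pi_Y  (ok)
  13757/55015*1/20 + 14311/55015*1/5 + 26321/220060*3/20 + 40993/220060*3/20 + 20237/110030*1/20 = 26321/220060 = pi_Z  (ok)
  13757/55015*1/5 + 14311/55015*1/10 + 26321/220060*3/20 + 40993/220060*3/20 + 20237/110030*7/20 = 40993/220060 = pi_W  (ok)
  13757/55015*3/20 + 14311/55015*3/20 + 26321/220060*1/5 + 40993/220060*3/10 + 20237/110030*3/20 = 20237/110030 = pi_U  (ok)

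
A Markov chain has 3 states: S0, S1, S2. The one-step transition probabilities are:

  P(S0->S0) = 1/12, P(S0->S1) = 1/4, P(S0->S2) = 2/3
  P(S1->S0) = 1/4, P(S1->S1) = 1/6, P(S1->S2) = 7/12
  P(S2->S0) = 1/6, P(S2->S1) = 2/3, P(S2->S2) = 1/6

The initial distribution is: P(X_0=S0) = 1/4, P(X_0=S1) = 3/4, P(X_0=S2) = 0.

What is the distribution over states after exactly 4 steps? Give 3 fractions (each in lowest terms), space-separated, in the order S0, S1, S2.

Propagating the distribution step by step (d_{t+1} = d_t * P):
d_0 = (S0=1/4, S1=3/4, S2=0)
  d_1[S0] = 1/4*1/12 + 3/4*1/4 + 0*1/6 = 5/24
  d_1[S1] = 1/4*1/4 + 3/4*1/6 + 0*2/3 = 3/16
  d_1[S2] = 1/4*2/3 + 3/4*7/12 + 0*1/6 = 29/48
d_1 = (S0=5/24, S1=3/16, S2=29/48)
  d_2[S0] = 5/24*1/12 + 3/16*1/4 + 29/48*1/6 = 95/576
  d_2[S1] = 5/24*1/4 + 3/16*1/6 + 29/48*2/3 = 35/72
  d_2[S2] = 5/24*2/3 + 3/16*7/12 + 29/48*1/6 = 67/192
d_2 = (S0=95/576, S1=35/72, S2=67/192)
  d_3[S0] = 95/576*1/12 + 35/72*1/4 + 67/192*1/6 = 1337/6912
  d_3[S1] = 95/576*1/4 + 35/72*1/6 + 67/192*2/3 = 2453/6912
  d_3[S2] = 95/576*2/3 + 35/72*7/12 + 67/192*1/6 = 1561/3456
d_3 = (S0=1337/6912, S1=2453/6912, S2=1561/3456)
  d_4[S0] = 1337/6912*1/12 + 2453/6912*1/4 + 1561/3456*1/6 = 415/2304
  d_4[S1] = 1337/6912*1/4 + 2453/6912*1/6 + 1561/3456*2/3 = 33893/82944
  d_4[S2] = 1337/6912*2/3 + 2453/6912*7/12 + 1561/3456*1/6 = 34111/82944
d_4 = (S0=415/2304, S1=33893/82944, S2=34111/82944)

Answer: 415/2304 33893/82944 34111/82944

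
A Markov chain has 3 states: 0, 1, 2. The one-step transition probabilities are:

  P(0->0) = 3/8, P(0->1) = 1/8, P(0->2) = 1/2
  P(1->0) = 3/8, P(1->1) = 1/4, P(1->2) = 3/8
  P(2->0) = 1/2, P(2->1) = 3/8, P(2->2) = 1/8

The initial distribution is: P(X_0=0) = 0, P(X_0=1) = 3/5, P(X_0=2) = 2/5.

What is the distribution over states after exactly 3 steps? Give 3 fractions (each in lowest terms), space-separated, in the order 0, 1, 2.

Propagating the distribution step by step (d_{t+1} = d_t * P):
d_0 = (0=0, 1=3/5, 2=2/5)
  d_1[0] = 0*3/8 + 3/5*3/8 + 2/5*1/2 = 17/40
  d_1[1] = 0*1/8 + 3/5*1/4 + 2/5*3/8 = 3/10
  d_1[2] = 0*1/2 + 3/5*3/8 + 2/5*1/8 = 11/40
d_1 = (0=17/40, 1=3/10, 2=11/40)
  d_2[0] = 17/40*3/8 + 3/10*3/8 + 11/40*1/2 = 131/320
  d_2[1] = 17/40*1/8 + 3/10*1/4 + 11/40*3/8 = 37/160
  d_2[2] = 17/40*1/2 + 3/10*3/8 + 11/40*1/8 = 23/64
d_2 = (0=131/320, 1=37/160, 2=23/64)
  d_3[0] = 131/320*3/8 + 37/160*3/8 + 23/64*1/2 = 215/512
  d_3[1] = 131/320*1/8 + 37/160*1/4 + 23/64*3/8 = 39/160
  d_3[2] = 131/320*1/2 + 37/160*3/8 + 23/64*1/8 = 861/2560
d_3 = (0=215/512, 1=39/160, 2=861/2560)

Answer: 215/512 39/160 861/2560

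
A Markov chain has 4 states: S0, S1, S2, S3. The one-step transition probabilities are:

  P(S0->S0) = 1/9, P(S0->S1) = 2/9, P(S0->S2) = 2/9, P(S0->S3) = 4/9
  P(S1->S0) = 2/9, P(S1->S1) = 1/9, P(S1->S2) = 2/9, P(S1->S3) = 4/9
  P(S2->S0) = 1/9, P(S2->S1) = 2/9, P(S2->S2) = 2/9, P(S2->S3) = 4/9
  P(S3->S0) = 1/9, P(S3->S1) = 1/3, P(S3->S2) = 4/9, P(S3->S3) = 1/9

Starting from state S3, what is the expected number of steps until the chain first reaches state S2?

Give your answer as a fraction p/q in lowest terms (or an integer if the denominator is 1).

Let h_i = expected steps to first reach S2 from state i.
Boundary: h_S2 = 0.
First-step equations for the other states:
  h_S0 = 1 + 1/9*h_S0 + 2/9*h_S1 + 2/9*h_S2 + 4/9*h_S3
  h_S1 = 1 + 2/9*h_S0 + 1/9*h_S1 + 2/9*h_S2 + 4/9*h_S3
  h_S3 = 1 + 1/9*h_S0 + 1/3*h_S1 + 4/9*h_S2 + 1/9*h_S3

Substituting h_S2 = 0 and rearranging gives the linear system (I - Q) h = 1:
  [8/9, -2/9, -4/9] . (h_S0, h_S1, h_S3) = 1
  [-2/9, 8/9, -4/9] . (h_S0, h_S1, h_S3) = 1
  [-1/9, -1/3, 8/9] . (h_S0, h_S1, h_S3) = 1

Solving yields:
  h_S0 = 27/8
  h_S1 = 27/8
  h_S3 = 45/16

Starting state is S3, so the expected hitting time is h_S3 = 45/16.

Answer: 45/16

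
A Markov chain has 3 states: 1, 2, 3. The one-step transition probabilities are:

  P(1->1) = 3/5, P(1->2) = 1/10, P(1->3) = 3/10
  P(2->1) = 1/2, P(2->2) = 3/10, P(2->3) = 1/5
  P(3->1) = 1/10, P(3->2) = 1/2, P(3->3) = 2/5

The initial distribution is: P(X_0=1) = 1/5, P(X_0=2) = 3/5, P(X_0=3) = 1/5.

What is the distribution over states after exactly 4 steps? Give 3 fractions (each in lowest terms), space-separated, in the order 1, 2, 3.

Propagating the distribution step by step (d_{t+1} = d_t * P):
d_0 = (1=1/5, 2=3/5, 3=1/5)
  d_1[1] = 1/5*3/5 + 3/5*1/2 + 1/5*1/10 = 11/25
  d_1[2] = 1/5*1/10 + 3/5*3/10 + 1/5*1/2 = 3/10
  d_1[3] = 1/5*3/10 + 3/5*1/5 + 1/5*2/5 = 13/50
d_1 = (1=11/25, 2=3/10, 3=13/50)
  d_2[1] = 11/25*3/5 + 3/10*1/2 + 13/50*1/10 = 11/25
  d_2[2] = 11/25*1/10 + 3/10*3/10 + 13/50*1/2 = 33/125
  d_2[3] = 11/25*3/10 + 3/10*1/5 + 13/50*2/5 = 37/125
d_2 = (1=11/25, 2=33/125, 3=37/125)
  d_3[1] = 11/25*3/5 + 33/125*1/2 + 37/125*1/10 = 266/625
  d_3[2] = 11/25*1/10 + 33/125*3/10 + 37/125*1/2 = 339/1250
  d_3[3] = 11/25*3/10 + 33/125*1/5 + 37/125*2/5 = 379/1250
d_3 = (1=266/625, 2=339/1250, 3=379/1250)
  d_4[1] = 266/625*3/5 + 339/1250*1/2 + 379/1250*1/10 = 2633/6250
  d_4[2] = 266/625*1/10 + 339/1250*3/10 + 379/1250*1/2 = 861/3125
  d_4[3] = 266/625*3/10 + 339/1250*1/5 + 379/1250*2/5 = 379/1250
d_4 = (1=2633/6250, 2=861/3125, 3=379/1250)

Answer: 2633/6250 861/3125 379/1250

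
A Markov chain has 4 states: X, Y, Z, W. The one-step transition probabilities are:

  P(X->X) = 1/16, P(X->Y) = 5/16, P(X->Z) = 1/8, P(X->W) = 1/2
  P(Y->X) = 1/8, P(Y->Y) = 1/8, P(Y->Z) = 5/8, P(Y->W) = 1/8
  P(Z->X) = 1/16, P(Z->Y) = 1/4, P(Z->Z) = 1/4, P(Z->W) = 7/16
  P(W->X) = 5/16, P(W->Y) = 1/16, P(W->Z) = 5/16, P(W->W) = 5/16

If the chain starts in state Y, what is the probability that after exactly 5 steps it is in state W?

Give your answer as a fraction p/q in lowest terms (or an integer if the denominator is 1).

Answer: 90693/262144

Derivation:
Computing P^5 by repeated multiplication:
P^1 =
  X: [1/16, 5/16, 1/8, 1/2]
  Y: [1/8, 1/8, 5/8, 1/8]
  Z: [1/16, 1/4, 1/4, 7/16]
  W: [5/16, 1/16, 5/16, 5/16]
P^2 =
  X: [53/256, 31/256, 25/64, 9/32]
  Y: [13/128, 7/32, 37/128, 25/64]
  Z: [3/16, 9/64, 93/256, 79/256]
  W: [37/256, 13/64, 65/256, 51/128]
P^3 =
  X: [575/4096, 799/4096, 147/512, 773/2048]
  Y: [89/512, 319/2048, 11/32, 669/2048]
  Z: [19/128, 763/4096, 1223/4096, 751/2048]
  W: [179/1024, 651/4096, 341/1024, 1365/4096]
P^4 =
  X: [11079/65536, 10723/65536, 10787/32768, 1385/4096]
  Y: [5043/32768, 5903/32768, 10063/32768, 11759/32768]
  Z: [10867/65536, 685/4096, 83/256, 22461/65536]
  W: [10207/65536, 11703/65536, 20223/65536, 23403/65536]
P^5 =
  X: [164899/1048576, 185297/1048576, 81621/262144, 46487/131072]
  Y: [85707/524288, 11129/65536, 168163/524288, 90693/262144]
  Z: [41585/262144, 45927/262144, 328631/1048576, 369897/1048576]
  W: [170851/1048576, 11171/65536, 335351/1048576, 181819/524288]

(P^5)[Y -> W] = 90693/262144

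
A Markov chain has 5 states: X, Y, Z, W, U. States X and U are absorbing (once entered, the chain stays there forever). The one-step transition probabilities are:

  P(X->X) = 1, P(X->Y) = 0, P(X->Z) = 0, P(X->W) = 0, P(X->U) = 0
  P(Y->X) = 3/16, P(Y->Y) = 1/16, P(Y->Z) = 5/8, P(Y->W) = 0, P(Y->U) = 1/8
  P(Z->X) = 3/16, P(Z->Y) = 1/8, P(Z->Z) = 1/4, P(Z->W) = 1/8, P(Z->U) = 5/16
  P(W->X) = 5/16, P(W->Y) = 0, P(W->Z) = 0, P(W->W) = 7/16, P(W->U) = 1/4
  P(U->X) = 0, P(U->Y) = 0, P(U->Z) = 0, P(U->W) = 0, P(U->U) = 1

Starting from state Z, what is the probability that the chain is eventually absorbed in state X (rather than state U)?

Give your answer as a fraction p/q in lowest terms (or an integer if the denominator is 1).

Let a_i = P(absorbed in X | start in state i).
Boundary conditions: a_X = 1, a_U = 0.
For each transient state i, a_i = sum_j P(i->j) * a_j:
  a_Y = 3/16*a_X + 1/16*a_Y + 5/8*a_Z + 0*a_W + 1/8*a_U
  a_Z = 3/16*a_X + 1/8*a_Y + 1/4*a_Z + 1/8*a_W + 5/16*a_U
  a_W = 5/16*a_X + 0*a_Y + 0*a_Z + 7/16*a_W + 1/4*a_U

Substituting a_X = 1 and a_U = 0, rearrange to (I - Q) a = r where r[i] = P(i -> X):
  [15/16, -5/8, 0] . (a_Y, a_Z, a_W) = 3/16
  [-1/8, 3/4, -1/8] . (a_Y, a_Z, a_W) = 3/16
  [0, 0, 9/16] . (a_Y, a_Z, a_W) = 5/16

Solving yields:
  a_Y = 347/720
  a_Z = 203/480
  a_W = 5/9

Starting state is Z, so the absorption probability is a_Z = 203/480.

Answer: 203/480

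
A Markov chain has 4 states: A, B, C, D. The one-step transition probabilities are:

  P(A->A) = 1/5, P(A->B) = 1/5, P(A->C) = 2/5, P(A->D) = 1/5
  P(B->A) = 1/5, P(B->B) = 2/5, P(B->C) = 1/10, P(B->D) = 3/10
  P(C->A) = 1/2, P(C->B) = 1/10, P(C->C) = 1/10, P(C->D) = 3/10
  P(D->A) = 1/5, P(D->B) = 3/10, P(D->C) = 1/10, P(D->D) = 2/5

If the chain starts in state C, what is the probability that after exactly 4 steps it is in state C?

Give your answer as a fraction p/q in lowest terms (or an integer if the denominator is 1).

Computing P^4 by repeated multiplication:
P^1 =
  A: [1/5, 1/5, 2/5, 1/5]
  B: [1/5, 2/5, 1/10, 3/10]
  C: [1/2, 1/10, 1/10, 3/10]
  D: [1/5, 3/10, 1/10, 2/5]
P^2 =
  A: [8/25, 11/50, 4/25, 3/10]
  B: [23/100, 3/10, 4/25, 31/100]
  C: [23/100, 6/25, 1/4, 7/25]
  D: [23/100, 29/100, 4/25, 8/25]
P^3 =
  A: [31/125, 129/500, 49/250, 149/500]
  B: [31/125, 11/40, 169/1000, 77/250]
  C: [11/40, 251/1000, 169/1000, 61/200]
  D: [31/125, 137/500, 169/1000, 309/1000]
P^4 =
  A: [647/2500, 1309/5000, 109/625, 61/200]
  B: [2507/10000, 2689/10000, 109/625, 153/500]
  C: [2507/10000, 1319/5000, 73/400, 303/1000]
  D: [2507/10000, 168/625, 109/625, 3061/10000]

(P^4)[C -> C] = 73/400

Answer: 73/400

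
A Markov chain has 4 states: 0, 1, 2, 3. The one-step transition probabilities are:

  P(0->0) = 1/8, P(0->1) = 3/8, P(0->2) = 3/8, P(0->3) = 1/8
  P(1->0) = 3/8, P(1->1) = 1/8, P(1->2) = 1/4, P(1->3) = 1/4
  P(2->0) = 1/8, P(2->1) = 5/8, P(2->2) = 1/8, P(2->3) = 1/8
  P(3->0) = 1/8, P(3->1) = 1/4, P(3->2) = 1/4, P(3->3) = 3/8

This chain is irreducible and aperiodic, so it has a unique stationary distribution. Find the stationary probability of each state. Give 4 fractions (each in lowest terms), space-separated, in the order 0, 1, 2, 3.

The stationary distribution satisfies pi = pi * P, i.e.:
  pi_0 = 1/8*pi_0 + 3/8*pi_1 + 1/8*pi_2 + 1/8*pi_3
  pi_1 = 3/8*pi_0 + 1/8*pi_1 + 5/8*pi_2 + 1/4*pi_3
  pi_2 = 3/8*pi_0 + 1/4*pi_1 + 1/8*pi_2 + 1/4*pi_3
  pi_3 = 1/8*pi_0 + 1/4*pi_1 + 1/8*pi_2 + 3/8*pi_3
with normalization: pi_0 + pi_1 + pi_2 + pi_3 = 1.

Using the first 3 balance equations plus normalization, the linear system A*pi = b is:
  [-7/8, 3/8, 1/8, 1/8] . pi = 0
  [3/8, -7/8, 5/8, 1/4] . pi = 0
  [3/8, 1/4, -7/8, 1/4] . pi = 0
  [1, 1, 1, 1] . pi = 1

Solving yields:
  pi_0 = 43/208
  pi_1 = 17/52
  pi_2 = 51/208
  pi_3 = 23/104

Verification (pi * P):
  43/208*1/8 + 17/52*3/8 + 51/208*1/8 + 23/104*1/8 = 43/208 = pi_0  (ok)
  43/208*3/8 + 17/52*1/8 + 51/208*5/8 + 23/104*1/4 = 17/52 = pi_1  (ok)
  43/208*3/8 + 17/52*1/4 + 51/208*1/8 + 23/104*1/4 = 51/208 = pi_2  (ok)
  43/208*1/8 + 17/52*1/4 + 51/208*1/8 + 23/104*3/8 = 23/104 = pi_3  (ok)

Answer: 43/208 17/52 51/208 23/104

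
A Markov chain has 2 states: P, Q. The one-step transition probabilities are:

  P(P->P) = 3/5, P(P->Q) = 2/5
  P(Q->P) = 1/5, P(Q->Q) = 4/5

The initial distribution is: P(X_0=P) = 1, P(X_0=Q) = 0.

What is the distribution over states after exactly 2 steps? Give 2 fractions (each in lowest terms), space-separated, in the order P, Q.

Propagating the distribution step by step (d_{t+1} = d_t * P):
d_0 = (P=1, Q=0)
  d_1[P] = 1*3/5 + 0*1/5 = 3/5
  d_1[Q] = 1*2/5 + 0*4/5 = 2/5
d_1 = (P=3/5, Q=2/5)
  d_2[P] = 3/5*3/5 + 2/5*1/5 = 11/25
  d_2[Q] = 3/5*2/5 + 2/5*4/5 = 14/25
d_2 = (P=11/25, Q=14/25)

Answer: 11/25 14/25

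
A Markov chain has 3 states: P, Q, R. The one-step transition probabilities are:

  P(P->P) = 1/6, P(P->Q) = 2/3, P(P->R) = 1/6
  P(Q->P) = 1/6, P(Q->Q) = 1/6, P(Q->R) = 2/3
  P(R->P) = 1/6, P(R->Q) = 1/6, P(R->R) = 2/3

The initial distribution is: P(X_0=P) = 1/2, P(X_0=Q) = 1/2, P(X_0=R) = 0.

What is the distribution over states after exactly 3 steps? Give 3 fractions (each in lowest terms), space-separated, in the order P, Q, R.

Propagating the distribution step by step (d_{t+1} = d_t * P):
d_0 = (P=1/2, Q=1/2, R=0)
  d_1[P] = 1/2*1/6 + 1/2*1/6 + 0*1/6 = 1/6
  d_1[Q] = 1/2*2/3 + 1/2*1/6 + 0*1/6 = 5/12
  d_1[R] = 1/2*1/6 + 1/2*2/3 + 0*2/3 = 5/12
d_1 = (P=1/6, Q=5/12, R=5/12)
  d_2[P] = 1/6*1/6 + 5/12*1/6 + 5/12*1/6 = 1/6
  d_2[Q] = 1/6*2/3 + 5/12*1/6 + 5/12*1/6 = 1/4
  d_2[R] = 1/6*1/6 + 5/12*2/3 + 5/12*2/3 = 7/12
d_2 = (P=1/6, Q=1/4, R=7/12)
  d_3[P] = 1/6*1/6 + 1/4*1/6 + 7/12*1/6 = 1/6
  d_3[Q] = 1/6*2/3 + 1/4*1/6 + 7/12*1/6 = 1/4
  d_3[R] = 1/6*1/6 + 1/4*2/3 + 7/12*2/3 = 7/12
d_3 = (P=1/6, Q=1/4, R=7/12)

Answer: 1/6 1/4 7/12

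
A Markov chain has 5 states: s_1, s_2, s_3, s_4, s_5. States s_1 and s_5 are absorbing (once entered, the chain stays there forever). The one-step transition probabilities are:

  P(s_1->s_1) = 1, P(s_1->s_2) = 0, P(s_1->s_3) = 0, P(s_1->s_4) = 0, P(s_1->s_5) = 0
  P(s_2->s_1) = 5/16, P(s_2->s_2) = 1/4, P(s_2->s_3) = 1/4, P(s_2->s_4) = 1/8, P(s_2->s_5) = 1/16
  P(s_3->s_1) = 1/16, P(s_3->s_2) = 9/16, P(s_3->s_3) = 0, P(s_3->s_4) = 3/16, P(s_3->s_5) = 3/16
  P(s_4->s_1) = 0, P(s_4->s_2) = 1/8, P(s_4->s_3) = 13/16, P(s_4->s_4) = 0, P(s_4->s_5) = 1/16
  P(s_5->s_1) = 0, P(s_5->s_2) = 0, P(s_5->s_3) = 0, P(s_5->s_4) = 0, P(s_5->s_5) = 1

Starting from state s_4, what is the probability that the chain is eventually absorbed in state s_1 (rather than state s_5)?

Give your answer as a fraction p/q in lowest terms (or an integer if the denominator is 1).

Let a_i = P(absorbed in s_1 | start in state i).
Boundary conditions: a_s_1 = 1, a_s_5 = 0.
For each transient state i, a_i = sum_j P(i->j) * a_j:
  a_s_2 = 5/16*a_s_1 + 1/4*a_s_2 + 1/4*a_s_3 + 1/8*a_s_4 + 1/16*a_s_5
  a_s_3 = 1/16*a_s_1 + 9/16*a_s_2 + 0*a_s_3 + 3/16*a_s_4 + 3/16*a_s_5
  a_s_4 = 0*a_s_1 + 1/8*a_s_2 + 13/16*a_s_3 + 0*a_s_4 + 1/16*a_s_5

Substituting a_s_1 = 1 and a_s_5 = 0, rearrange to (I - Q) a = r where r[i] = P(i -> s_1):
  [3/4, -1/4, -1/8] . (a_s_2, a_s_3, a_s_4) = 5/16
  [-9/16, 1, -3/16] . (a_s_2, a_s_3, a_s_4) = 1/16
  [-1/8, -13/16, 1] . (a_s_2, a_s_3, a_s_4) = 0

Solving yields:
  a_s_2 = 1175/1706
  a_s_3 = 469/853
  a_s_4 = 909/1706

Starting state is s_4, so the absorption probability is a_s_4 = 909/1706.

Answer: 909/1706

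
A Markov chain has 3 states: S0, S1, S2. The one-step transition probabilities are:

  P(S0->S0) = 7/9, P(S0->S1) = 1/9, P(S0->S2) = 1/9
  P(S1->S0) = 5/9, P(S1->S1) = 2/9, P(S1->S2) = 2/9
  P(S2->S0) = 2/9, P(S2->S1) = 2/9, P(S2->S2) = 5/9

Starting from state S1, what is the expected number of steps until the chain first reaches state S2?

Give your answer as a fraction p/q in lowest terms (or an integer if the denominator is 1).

Answer: 7

Derivation:
Let h_i = expected steps to first reach S2 from state i.
Boundary: h_S2 = 0.
First-step equations for the other states:
  h_S0 = 1 + 7/9*h_S0 + 1/9*h_S1 + 1/9*h_S2
  h_S1 = 1 + 5/9*h_S0 + 2/9*h_S1 + 2/9*h_S2

Substituting h_S2 = 0 and rearranging gives the linear system (I - Q) h = 1:
  [2/9, -1/9] . (h_S0, h_S1) = 1
  [-5/9, 7/9] . (h_S0, h_S1) = 1

Solving yields:
  h_S0 = 8
  h_S1 = 7

Starting state is S1, so the expected hitting time is h_S1 = 7.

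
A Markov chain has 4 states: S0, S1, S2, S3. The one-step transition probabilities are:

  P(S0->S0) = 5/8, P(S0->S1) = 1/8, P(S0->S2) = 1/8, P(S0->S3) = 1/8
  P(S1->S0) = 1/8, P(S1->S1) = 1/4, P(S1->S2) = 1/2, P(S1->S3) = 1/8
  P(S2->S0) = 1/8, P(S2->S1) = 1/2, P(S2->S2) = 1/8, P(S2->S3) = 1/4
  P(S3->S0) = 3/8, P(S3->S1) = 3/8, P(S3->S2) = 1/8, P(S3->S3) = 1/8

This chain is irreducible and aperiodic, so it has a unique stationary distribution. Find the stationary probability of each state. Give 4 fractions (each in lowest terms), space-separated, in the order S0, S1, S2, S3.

Answer: 121/370 53/185 43/185 57/370

Derivation:
The stationary distribution satisfies pi = pi * P, i.e.:
  pi_S0 = 5/8*pi_S0 + 1/8*pi_S1 + 1/8*pi_S2 + 3/8*pi_S3
  pi_S1 = 1/8*pi_S0 + 1/4*pi_S1 + 1/2*pi_S2 + 3/8*pi_S3
  pi_S2 = 1/8*pi_S0 + 1/2*pi_S1 + 1/8*pi_S2 + 1/8*pi_S3
  pi_S3 = 1/8*pi_S0 + 1/8*pi_S1 + 1/4*pi_S2 + 1/8*pi_S3
with normalization: pi_S0 + pi_S1 + pi_S2 + pi_S3 = 1.

Using the first 3 balance equations plus normalization, the linear system A*pi = b is:
  [-3/8, 1/8, 1/8, 3/8] . pi = 0
  [1/8, -3/4, 1/2, 3/8] . pi = 0
  [1/8, 1/2, -7/8, 1/8] . pi = 0
  [1, 1, 1, 1] . pi = 1

Solving yields:
  pi_S0 = 121/370
  pi_S1 = 53/185
  pi_S2 = 43/185
  pi_S3 = 57/370

Verification (pi * P):
  121/370*5/8 + 53/185*1/8 + 43/185*1/8 + 57/370*3/8 = 121/370 = pi_S0  (ok)
  121/370*1/8 + 53/185*1/4 + 43/185*1/2 + 57/370*3/8 = 53/185 = pi_S1  (ok)
  121/370*1/8 + 53/185*1/2 + 43/185*1/8 + 57/370*1/8 = 43/185 = pi_S2  (ok)
  121/370*1/8 + 53/185*1/8 + 43/185*1/4 + 57/370*1/8 = 57/370 = pi_S3  (ok)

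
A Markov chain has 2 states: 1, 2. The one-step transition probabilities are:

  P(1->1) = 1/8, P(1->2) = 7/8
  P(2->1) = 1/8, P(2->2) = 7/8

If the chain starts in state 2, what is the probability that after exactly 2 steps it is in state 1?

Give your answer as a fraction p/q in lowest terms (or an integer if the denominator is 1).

Computing P^2 by repeated multiplication:
P^1 =
  1: [1/8, 7/8]
  2: [1/8, 7/8]
P^2 =
  1: [1/8, 7/8]
  2: [1/8, 7/8]

(P^2)[2 -> 1] = 1/8

Answer: 1/8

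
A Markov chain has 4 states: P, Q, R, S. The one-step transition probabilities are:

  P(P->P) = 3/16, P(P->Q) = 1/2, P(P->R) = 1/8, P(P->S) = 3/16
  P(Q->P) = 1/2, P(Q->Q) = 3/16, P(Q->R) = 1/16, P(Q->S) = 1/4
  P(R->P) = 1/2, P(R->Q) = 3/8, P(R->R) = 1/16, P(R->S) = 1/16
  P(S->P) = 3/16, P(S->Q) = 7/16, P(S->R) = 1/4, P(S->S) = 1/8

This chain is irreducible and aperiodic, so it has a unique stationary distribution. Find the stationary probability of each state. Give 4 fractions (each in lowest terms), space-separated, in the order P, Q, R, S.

Answer: 2071/6142 2217/6142 725/6142 1129/6142

Derivation:
The stationary distribution satisfies pi = pi * P, i.e.:
  pi_P = 3/16*pi_P + 1/2*pi_Q + 1/2*pi_R + 3/16*pi_S
  pi_Q = 1/2*pi_P + 3/16*pi_Q + 3/8*pi_R + 7/16*pi_S
  pi_R = 1/8*pi_P + 1/16*pi_Q + 1/16*pi_R + 1/4*pi_S
  pi_S = 3/16*pi_P + 1/4*pi_Q + 1/16*pi_R + 1/8*pi_S
with normalization: pi_P + pi_Q + pi_R + pi_S = 1.

Using the first 3 balance equations plus normalization, the linear system A*pi = b is:
  [-13/16, 1/2, 1/2, 3/16] . pi = 0
  [1/2, -13/16, 3/8, 7/16] . pi = 0
  [1/8, 1/16, -15/16, 1/4] . pi = 0
  [1, 1, 1, 1] . pi = 1

Solving yields:
  pi_P = 2071/6142
  pi_Q = 2217/6142
  pi_R = 725/6142
  pi_S = 1129/6142

Verification (pi * P):
  2071/6142*3/16 + 2217/6142*1/2 + 725/6142*1/2 + 1129/6142*3/16 = 2071/6142 = pi_P  (ok)
  2071/6142*1/2 + 2217/6142*3/16 + 725/6142*3/8 + 1129/6142*7/16 = 2217/6142 = pi_Q  (ok)
  2071/6142*1/8 + 2217/6142*1/16 + 725/6142*1/16 + 1129/6142*1/4 = 725/6142 = pi_R  (ok)
  2071/6142*3/16 + 2217/6142*1/4 + 725/6142*1/16 + 1129/6142*1/8 = 1129/6142 = pi_S  (ok)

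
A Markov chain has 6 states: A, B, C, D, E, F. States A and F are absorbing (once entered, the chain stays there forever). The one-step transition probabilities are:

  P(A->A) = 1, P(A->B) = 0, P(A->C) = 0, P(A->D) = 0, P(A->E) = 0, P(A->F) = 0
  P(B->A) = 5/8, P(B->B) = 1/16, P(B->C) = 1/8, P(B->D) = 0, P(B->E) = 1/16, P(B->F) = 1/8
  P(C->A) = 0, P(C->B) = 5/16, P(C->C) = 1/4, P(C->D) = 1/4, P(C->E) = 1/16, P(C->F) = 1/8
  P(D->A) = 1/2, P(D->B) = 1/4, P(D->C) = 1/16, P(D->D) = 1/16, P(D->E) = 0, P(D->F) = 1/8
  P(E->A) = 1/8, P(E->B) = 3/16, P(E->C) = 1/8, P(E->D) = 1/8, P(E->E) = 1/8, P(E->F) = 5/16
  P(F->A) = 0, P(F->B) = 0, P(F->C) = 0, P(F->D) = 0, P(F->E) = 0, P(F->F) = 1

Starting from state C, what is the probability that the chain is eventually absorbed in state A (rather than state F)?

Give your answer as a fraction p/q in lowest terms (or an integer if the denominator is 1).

Answer: 10423/16505

Derivation:
Let a_i = P(absorbed in A | start in state i).
Boundary conditions: a_A = 1, a_F = 0.
For each transient state i, a_i = sum_j P(i->j) * a_j:
  a_B = 5/8*a_A + 1/16*a_B + 1/8*a_C + 0*a_D + 1/16*a_E + 1/8*a_F
  a_C = 0*a_A + 5/16*a_B + 1/4*a_C + 1/4*a_D + 1/16*a_E + 1/8*a_F
  a_D = 1/2*a_A + 1/4*a_B + 1/16*a_C + 1/16*a_D + 0*a_E + 1/8*a_F
  a_E = 1/8*a_A + 3/16*a_B + 1/8*a_C + 1/8*a_D + 1/8*a_E + 5/16*a_F

Substituting a_A = 1 and a_F = 0, rearrange to (I - Q) a = r where r[i] = P(i -> A):
  [15/16, -1/8, 0, -1/16] . (a_B, a_C, a_D, a_E) = 5/8
  [-5/16, 3/4, -1/4, -1/16] . (a_B, a_C, a_D, a_E) = 0
  [-1/4, -1/16, 15/16, 0] . (a_B, a_C, a_D, a_E) = 1/2
  [-3/16, -1/8, -1/8, 7/8] . (a_B, a_C, a_D, a_E) = 1/8

Solving yields:
  a_B = 12958/16505
  a_C = 10423/16505
  a_D = 12953/16505
  a_E = 8474/16505

Starting state is C, so the absorption probability is a_C = 10423/16505.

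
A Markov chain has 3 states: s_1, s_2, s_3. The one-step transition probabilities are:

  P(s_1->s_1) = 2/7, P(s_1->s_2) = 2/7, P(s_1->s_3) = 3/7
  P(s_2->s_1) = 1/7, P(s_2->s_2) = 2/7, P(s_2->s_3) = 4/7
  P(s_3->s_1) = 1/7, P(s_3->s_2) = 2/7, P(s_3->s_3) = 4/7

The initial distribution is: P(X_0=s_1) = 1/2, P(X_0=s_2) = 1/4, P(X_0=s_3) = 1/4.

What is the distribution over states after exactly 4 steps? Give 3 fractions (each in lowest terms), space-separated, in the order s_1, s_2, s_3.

Propagating the distribution step by step (d_{t+1} = d_t * P):
d_0 = (s_1=1/2, s_2=1/4, s_3=1/4)
  d_1[s_1] = 1/2*2/7 + 1/4*1/7 + 1/4*1/7 = 3/14
  d_1[s_2] = 1/2*2/7 + 1/4*2/7 + 1/4*2/7 = 2/7
  d_1[s_3] = 1/2*3/7 + 1/4*4/7 + 1/4*4/7 = 1/2
d_1 = (s_1=3/14, s_2=2/7, s_3=1/2)
  d_2[s_1] = 3/14*2/7 + 2/7*1/7 + 1/2*1/7 = 17/98
  d_2[s_2] = 3/14*2/7 + 2/7*2/7 + 1/2*2/7 = 2/7
  d_2[s_3] = 3/14*3/7 + 2/7*4/7 + 1/2*4/7 = 53/98
d_2 = (s_1=17/98, s_2=2/7, s_3=53/98)
  d_3[s_1] = 17/98*2/7 + 2/7*1/7 + 53/98*1/7 = 115/686
  d_3[s_2] = 17/98*2/7 + 2/7*2/7 + 53/98*2/7 = 2/7
  d_3[s_3] = 17/98*3/7 + 2/7*4/7 + 53/98*4/7 = 375/686
d_3 = (s_1=115/686, s_2=2/7, s_3=375/686)
  d_4[s_1] = 115/686*2/7 + 2/7*1/7 + 375/686*1/7 = 801/4802
  d_4[s_2] = 115/686*2/7 + 2/7*2/7 + 375/686*2/7 = 2/7
  d_4[s_3] = 115/686*3/7 + 2/7*4/7 + 375/686*4/7 = 2629/4802
d_4 = (s_1=801/4802, s_2=2/7, s_3=2629/4802)

Answer: 801/4802 2/7 2629/4802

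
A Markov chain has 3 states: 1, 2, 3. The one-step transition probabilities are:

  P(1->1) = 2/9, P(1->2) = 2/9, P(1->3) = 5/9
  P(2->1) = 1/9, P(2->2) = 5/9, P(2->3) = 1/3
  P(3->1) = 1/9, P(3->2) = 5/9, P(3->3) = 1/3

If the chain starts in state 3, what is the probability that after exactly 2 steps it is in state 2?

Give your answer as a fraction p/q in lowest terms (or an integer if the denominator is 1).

Answer: 14/27

Derivation:
Computing P^2 by repeated multiplication:
P^1 =
  1: [2/9, 2/9, 5/9]
  2: [1/9, 5/9, 1/3]
  3: [1/9, 5/9, 1/3]
P^2 =
  1: [11/81, 13/27, 31/81]
  2: [10/81, 14/27, 29/81]
  3: [10/81, 14/27, 29/81]

(P^2)[3 -> 2] = 14/27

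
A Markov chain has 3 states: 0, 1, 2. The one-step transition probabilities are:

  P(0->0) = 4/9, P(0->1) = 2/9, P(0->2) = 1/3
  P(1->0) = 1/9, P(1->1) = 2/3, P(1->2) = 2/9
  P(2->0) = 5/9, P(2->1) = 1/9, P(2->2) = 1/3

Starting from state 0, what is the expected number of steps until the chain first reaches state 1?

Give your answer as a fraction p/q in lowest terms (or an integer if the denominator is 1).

Answer: 27/5

Derivation:
Let h_i = expected steps to first reach 1 from state i.
Boundary: h_1 = 0.
First-step equations for the other states:
  h_0 = 1 + 4/9*h_0 + 2/9*h_1 + 1/3*h_2
  h_2 = 1 + 5/9*h_0 + 1/9*h_1 + 1/3*h_2

Substituting h_1 = 0 and rearranging gives the linear system (I - Q) h = 1:
  [5/9, -1/3] . (h_0, h_2) = 1
  [-5/9, 2/3] . (h_0, h_2) = 1

Solving yields:
  h_0 = 27/5
  h_2 = 6

Starting state is 0, so the expected hitting time is h_0 = 27/5.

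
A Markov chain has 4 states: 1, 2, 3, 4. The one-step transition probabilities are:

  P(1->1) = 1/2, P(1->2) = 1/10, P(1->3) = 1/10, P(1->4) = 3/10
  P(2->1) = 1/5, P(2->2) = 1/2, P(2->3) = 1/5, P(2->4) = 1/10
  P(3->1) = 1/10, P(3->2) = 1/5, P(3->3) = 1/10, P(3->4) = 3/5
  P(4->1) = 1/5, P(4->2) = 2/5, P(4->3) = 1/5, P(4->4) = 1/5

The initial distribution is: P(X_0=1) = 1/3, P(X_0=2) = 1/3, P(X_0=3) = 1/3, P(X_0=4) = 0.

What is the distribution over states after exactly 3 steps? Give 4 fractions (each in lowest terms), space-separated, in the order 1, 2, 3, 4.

Answer: 33/125 8/25 59/375 97/375

Derivation:
Propagating the distribution step by step (d_{t+1} = d_t * P):
d_0 = (1=1/3, 2=1/3, 3=1/3, 4=0)
  d_1[1] = 1/3*1/2 + 1/3*1/5 + 1/3*1/10 + 0*1/5 = 4/15
  d_1[2] = 1/3*1/10 + 1/3*1/2 + 1/3*1/5 + 0*2/5 = 4/15
  d_1[3] = 1/3*1/10 + 1/3*1/5 + 1/3*1/10 + 0*1/5 = 2/15
  d_1[4] = 1/3*3/10 + 1/3*1/10 + 1/3*3/5 + 0*1/5 = 1/3
d_1 = (1=4/15, 2=4/15, 3=2/15, 4=1/3)
  d_2[1] = 4/15*1/2 + 4/15*1/5 + 2/15*1/10 + 1/3*1/5 = 4/15
  d_2[2] = 4/15*1/10 + 4/15*1/2 + 2/15*1/5 + 1/3*2/5 = 8/25
  d_2[3] = 4/15*1/10 + 4/15*1/5 + 2/15*1/10 + 1/3*1/5 = 4/25
  d_2[4] = 4/15*3/10 + 4/15*1/10 + 2/15*3/5 + 1/3*1/5 = 19/75
d_2 = (1=4/15, 2=8/25, 3=4/25, 4=19/75)
  d_3[1] = 4/15*1/2 + 8/25*1/5 + 4/25*1/10 + 19/75*1/5 = 33/125
  d_3[2] = 4/15*1/10 + 8/25*1/2 + 4/25*1/5 + 19/75*2/5 = 8/25
  d_3[3] = 4/15*1/10 + 8/25*1/5 + 4/25*1/10 + 19/75*1/5 = 59/375
  d_3[4] = 4/15*3/10 + 8/25*1/10 + 4/25*3/5 + 19/75*1/5 = 97/375
d_3 = (1=33/125, 2=8/25, 3=59/375, 4=97/375)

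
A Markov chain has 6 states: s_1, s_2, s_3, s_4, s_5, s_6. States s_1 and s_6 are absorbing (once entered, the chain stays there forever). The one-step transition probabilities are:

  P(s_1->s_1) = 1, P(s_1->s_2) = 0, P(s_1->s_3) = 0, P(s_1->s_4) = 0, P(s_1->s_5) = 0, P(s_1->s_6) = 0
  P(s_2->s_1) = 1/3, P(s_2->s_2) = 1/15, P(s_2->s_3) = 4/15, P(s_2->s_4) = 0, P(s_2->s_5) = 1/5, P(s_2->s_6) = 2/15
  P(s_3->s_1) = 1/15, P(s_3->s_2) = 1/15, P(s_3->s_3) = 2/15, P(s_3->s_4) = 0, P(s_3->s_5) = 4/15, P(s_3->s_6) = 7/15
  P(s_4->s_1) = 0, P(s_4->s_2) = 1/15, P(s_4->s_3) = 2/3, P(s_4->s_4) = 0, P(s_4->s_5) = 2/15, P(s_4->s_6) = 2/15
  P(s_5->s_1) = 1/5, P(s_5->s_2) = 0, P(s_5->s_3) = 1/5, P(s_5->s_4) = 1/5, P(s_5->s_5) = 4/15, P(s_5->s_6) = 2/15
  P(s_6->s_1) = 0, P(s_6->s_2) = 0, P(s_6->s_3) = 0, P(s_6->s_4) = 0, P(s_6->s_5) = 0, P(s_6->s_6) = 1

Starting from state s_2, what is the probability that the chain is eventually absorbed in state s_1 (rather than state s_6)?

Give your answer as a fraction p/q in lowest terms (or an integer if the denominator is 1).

Let a_i = P(absorbed in s_1 | start in state i).
Boundary conditions: a_s_1 = 1, a_s_6 = 0.
For each transient state i, a_i = sum_j P(i->j) * a_j:
  a_s_2 = 1/3*a_s_1 + 1/15*a_s_2 + 4/15*a_s_3 + 0*a_s_4 + 1/5*a_s_5 + 2/15*a_s_6
  a_s_3 = 1/15*a_s_1 + 1/15*a_s_2 + 2/15*a_s_3 + 0*a_s_4 + 4/15*a_s_5 + 7/15*a_s_6
  a_s_4 = 0*a_s_1 + 1/15*a_s_2 + 2/3*a_s_3 + 0*a_s_4 + 2/15*a_s_5 + 2/15*a_s_6
  a_s_5 = 1/5*a_s_1 + 0*a_s_2 + 1/5*a_s_3 + 1/5*a_s_4 + 4/15*a_s_5 + 2/15*a_s_6

Substituting a_s_1 = 1 and a_s_6 = 0, rearrange to (I - Q) a = r where r[i] = P(i -> s_1):
  [14/15, -4/15, 0, -1/5] . (a_s_2, a_s_3, a_s_4, a_s_5) = 1/3
  [-1/15, 13/15, 0, -4/15] . (a_s_2, a_s_3, a_s_4, a_s_5) = 1/15
  [-1/15, -2/3, 1, -2/15] . (a_s_2, a_s_3, a_s_4, a_s_5) = 0
  [0, -1/5, -1/5, 11/15] . (a_s_2, a_s_3, a_s_4, a_s_5) = 1/5

Solving yields:
  a_s_2 = 4057/7904
  a_s_3 = 1909/7904
  a_s_4 = 455/1824
  a_s_5 = 1607/3952

Starting state is s_2, so the absorption probability is a_s_2 = 4057/7904.

Answer: 4057/7904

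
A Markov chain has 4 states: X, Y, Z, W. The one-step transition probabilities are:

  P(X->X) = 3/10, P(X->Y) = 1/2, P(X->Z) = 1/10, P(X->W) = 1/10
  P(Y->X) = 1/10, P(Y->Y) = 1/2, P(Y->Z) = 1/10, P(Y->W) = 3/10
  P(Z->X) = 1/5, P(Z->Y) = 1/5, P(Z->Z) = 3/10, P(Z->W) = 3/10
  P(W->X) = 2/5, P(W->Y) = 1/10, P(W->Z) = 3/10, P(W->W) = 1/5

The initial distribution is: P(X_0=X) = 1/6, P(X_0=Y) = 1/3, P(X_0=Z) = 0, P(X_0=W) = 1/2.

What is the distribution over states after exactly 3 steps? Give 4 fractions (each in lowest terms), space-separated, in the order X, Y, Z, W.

Propagating the distribution step by step (d_{t+1} = d_t * P):
d_0 = (X=1/6, Y=1/3, Z=0, W=1/2)
  d_1[X] = 1/6*3/10 + 1/3*1/10 + 0*1/5 + 1/2*2/5 = 17/60
  d_1[Y] = 1/6*1/2 + 1/3*1/2 + 0*1/5 + 1/2*1/10 = 3/10
  d_1[Z] = 1/6*1/10 + 1/3*1/10 + 0*3/10 + 1/2*3/10 = 1/5
  d_1[W] = 1/6*1/10 + 1/3*3/10 + 0*3/10 + 1/2*1/5 = 13/60
d_1 = (X=17/60, Y=3/10, Z=1/5, W=13/60)
  d_2[X] = 17/60*3/10 + 3/10*1/10 + 1/5*1/5 + 13/60*2/5 = 29/120
  d_2[Y] = 17/60*1/2 + 3/10*1/2 + 1/5*1/5 + 13/60*1/10 = 53/150
  d_2[Z] = 17/60*1/10 + 3/10*1/10 + 1/5*3/10 + 13/60*3/10 = 11/60
  d_2[W] = 17/60*1/10 + 3/10*3/10 + 1/5*3/10 + 13/60*1/5 = 133/600
d_2 = (X=29/120, Y=53/150, Z=11/60, W=133/600)
  d_3[X] = 29/120*3/10 + 53/150*1/10 + 11/60*1/5 + 133/600*2/5 = 1399/6000
  d_3[Y] = 29/120*1/2 + 53/150*1/2 + 11/60*1/5 + 133/600*1/10 = 1069/3000
  d_3[Z] = 29/120*1/10 + 53/150*1/10 + 11/60*3/10 + 133/600*3/10 = 181/1000
  d_3[W] = 29/120*1/10 + 53/150*3/10 + 11/60*3/10 + 133/600*1/5 = 459/2000
d_3 = (X=1399/6000, Y=1069/3000, Z=181/1000, W=459/2000)

Answer: 1399/6000 1069/3000 181/1000 459/2000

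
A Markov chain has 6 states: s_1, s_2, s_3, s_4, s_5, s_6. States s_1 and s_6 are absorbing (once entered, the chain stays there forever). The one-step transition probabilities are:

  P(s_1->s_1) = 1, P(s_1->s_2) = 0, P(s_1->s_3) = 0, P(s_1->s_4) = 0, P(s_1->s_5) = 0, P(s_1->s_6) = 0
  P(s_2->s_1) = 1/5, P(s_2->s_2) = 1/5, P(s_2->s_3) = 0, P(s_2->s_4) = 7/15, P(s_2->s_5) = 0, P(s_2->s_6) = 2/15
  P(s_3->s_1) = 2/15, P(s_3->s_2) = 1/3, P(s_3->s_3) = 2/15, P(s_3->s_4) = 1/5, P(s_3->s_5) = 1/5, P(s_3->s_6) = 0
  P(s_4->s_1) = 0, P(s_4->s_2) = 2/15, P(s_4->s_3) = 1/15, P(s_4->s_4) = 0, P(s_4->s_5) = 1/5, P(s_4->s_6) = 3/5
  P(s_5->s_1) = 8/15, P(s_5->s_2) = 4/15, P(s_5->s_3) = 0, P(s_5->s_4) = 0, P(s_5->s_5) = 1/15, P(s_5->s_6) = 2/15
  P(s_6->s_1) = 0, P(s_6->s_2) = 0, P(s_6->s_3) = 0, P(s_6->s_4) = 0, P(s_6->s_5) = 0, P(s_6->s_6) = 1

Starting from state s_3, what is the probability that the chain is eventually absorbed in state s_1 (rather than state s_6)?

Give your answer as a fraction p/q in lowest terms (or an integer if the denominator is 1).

Let a_i = P(absorbed in s_1 | start in state i).
Boundary conditions: a_s_1 = 1, a_s_6 = 0.
For each transient state i, a_i = sum_j P(i->j) * a_j:
  a_s_2 = 1/5*a_s_1 + 1/5*a_s_2 + 0*a_s_3 + 7/15*a_s_4 + 0*a_s_5 + 2/15*a_s_6
  a_s_3 = 2/15*a_s_1 + 1/3*a_s_2 + 2/15*a_s_3 + 1/5*a_s_4 + 1/5*a_s_5 + 0*a_s_6
  a_s_4 = 0*a_s_1 + 2/15*a_s_2 + 1/15*a_s_3 + 0*a_s_4 + 1/5*a_s_5 + 3/5*a_s_6
  a_s_5 = 8/15*a_s_1 + 4/15*a_s_2 + 0*a_s_3 + 0*a_s_4 + 1/15*a_s_5 + 2/15*a_s_6

Substituting a_s_1 = 1 and a_s_6 = 0, rearrange to (I - Q) a = r where r[i] = P(i -> s_1):
  [4/5, 0, -7/15, 0] . (a_s_2, a_s_3, a_s_4, a_s_5) = 1/5
  [-1/3, 13/15, -1/5, -1/5] . (a_s_2, a_s_3, a_s_4, a_s_5) = 2/15
  [-2/15, -1/15, 1, -1/5] . (a_s_2, a_s_3, a_s_4, a_s_5) = 0
  [-4/15, 0, 0, 14/15] . (a_s_2, a_s_3, a_s_4, a_s_5) = 8/15

Solving yields:
  a_s_2 = 758/2003
  a_s_3 = 7109/14021
  a_s_4 = 441/2003
  a_s_5 = 9528/14021

Starting state is s_3, so the absorption probability is a_s_3 = 7109/14021.

Answer: 7109/14021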